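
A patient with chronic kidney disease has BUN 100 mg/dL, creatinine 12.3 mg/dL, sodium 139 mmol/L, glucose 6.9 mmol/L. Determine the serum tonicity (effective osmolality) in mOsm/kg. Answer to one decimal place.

284.9 mOsm/kg

Effective osmolality excludes urea (freely permeant across cell membranes):
2·Na + glucose
= 2·139 + 6.9
= 278 + 6.9
= 284.9 mOsm/kg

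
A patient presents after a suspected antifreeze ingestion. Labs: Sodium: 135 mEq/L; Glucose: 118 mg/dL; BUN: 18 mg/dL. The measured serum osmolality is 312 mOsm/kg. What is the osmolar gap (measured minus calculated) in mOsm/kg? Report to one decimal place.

29.0 mOsm/kg

Calculated osmolality = 2·Na + glucose/18 + BUN/2.8
= 2·135 + 118/18 + 18/2.8
= 270 + 6.56 + 6.43
= 282.99 mOsm/kg ≈ 283.0 mOsm/kg
Osmolar gap = measured − calculated = 312 − 283.0 = 29.0 mOsm/kg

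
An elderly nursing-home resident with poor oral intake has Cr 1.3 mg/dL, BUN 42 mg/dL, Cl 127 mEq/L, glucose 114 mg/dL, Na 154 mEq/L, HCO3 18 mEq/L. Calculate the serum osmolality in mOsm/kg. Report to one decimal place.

Calculated osmolality = 2·Na + glucose/18 + BUN/2.8
= 2·154 + 114/18 + 42/2.8
= 308 + 6.33 + 15
= 329.33 mOsm/kg

329.3 mOsm/kg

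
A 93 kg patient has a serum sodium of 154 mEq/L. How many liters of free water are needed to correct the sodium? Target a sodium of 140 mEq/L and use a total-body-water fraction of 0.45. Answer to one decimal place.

4.2 L

TBW = 0.45 · 93 = 41.85 L
Free water deficit = TBW · (Na/140 − 1)
= 41.85 · (154/140 − 1)
= 41.85 · 0.1
= 4.19 L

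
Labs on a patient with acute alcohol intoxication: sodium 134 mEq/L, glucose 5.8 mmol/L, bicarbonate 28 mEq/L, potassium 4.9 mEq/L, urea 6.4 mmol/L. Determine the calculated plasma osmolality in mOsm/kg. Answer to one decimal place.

Calculated osmolality = 2·Na + glucose + urea
= 2·134 + 5.8 + 6.4
= 268 + 5.80 + 6.40
= 280.2 mOsm/kg

280.2 mOsm/kg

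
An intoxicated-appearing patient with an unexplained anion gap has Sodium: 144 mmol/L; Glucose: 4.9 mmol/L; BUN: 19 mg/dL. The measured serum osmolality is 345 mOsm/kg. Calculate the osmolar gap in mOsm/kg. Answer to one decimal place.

Calculated osmolality = 2·Na + glucose + BUN/2.8
= 2·144 + 4.9 + 19/2.8
= 288 + 4.90 + 6.79
= 299.69 mOsm/kg ≈ 299.7 mOsm/kg
Osmolar gap = measured − calculated = 345 − 299.7 = 45.3 mOsm/kg

45.3 mOsm/kg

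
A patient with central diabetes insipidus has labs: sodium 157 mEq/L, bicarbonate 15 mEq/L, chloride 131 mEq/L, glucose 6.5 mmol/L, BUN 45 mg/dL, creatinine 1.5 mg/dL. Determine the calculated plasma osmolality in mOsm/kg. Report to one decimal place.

Calculated osmolality = 2·Na + glucose + BUN/2.8
= 2·157 + 6.5 + 45/2.8
= 314 + 6.50 + 16.07
= 336.57 mOsm/kg

336.6 mOsm/kg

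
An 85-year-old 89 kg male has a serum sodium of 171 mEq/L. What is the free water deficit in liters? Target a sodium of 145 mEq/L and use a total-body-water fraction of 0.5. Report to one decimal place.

TBW = 0.5 · 89 = 44.5 L
Free water deficit = TBW · (Na/145 − 1)
= 44.5 · (171/145 − 1)
= 44.5 · 0.1793
= 7.98 L

8.0 L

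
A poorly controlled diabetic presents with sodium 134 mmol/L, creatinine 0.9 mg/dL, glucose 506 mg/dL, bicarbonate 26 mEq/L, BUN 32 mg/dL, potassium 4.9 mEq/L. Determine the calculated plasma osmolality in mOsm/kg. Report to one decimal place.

307.5 mOsm/kg

Calculated osmolality = 2·Na + glucose/18 + BUN/2.8
= 2·134 + 506/18 + 32/2.8
= 268 + 28.11 + 11.43
= 307.54 mOsm/kg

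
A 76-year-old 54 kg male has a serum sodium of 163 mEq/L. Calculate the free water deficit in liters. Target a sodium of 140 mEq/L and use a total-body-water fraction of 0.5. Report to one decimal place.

4.4 L

TBW = 0.5 · 54 = 27 L
Free water deficit = TBW · (Na/140 − 1)
= 27 · (163/140 − 1)
= 27 · 0.1643
= 4.44 L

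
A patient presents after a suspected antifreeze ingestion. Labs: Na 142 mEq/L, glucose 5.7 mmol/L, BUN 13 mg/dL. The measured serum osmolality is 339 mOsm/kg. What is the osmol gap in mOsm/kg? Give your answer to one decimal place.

44.7 mOsm/kg

Calculated osmolality = 2·Na + glucose + BUN/2.8
= 2·142 + 5.7 + 13/2.8
= 284 + 5.70 + 4.64
= 294.34 mOsm/kg ≈ 294.3 mOsm/kg
Osmolar gap = measured − calculated = 339 − 294.3 = 44.7 mOsm/kg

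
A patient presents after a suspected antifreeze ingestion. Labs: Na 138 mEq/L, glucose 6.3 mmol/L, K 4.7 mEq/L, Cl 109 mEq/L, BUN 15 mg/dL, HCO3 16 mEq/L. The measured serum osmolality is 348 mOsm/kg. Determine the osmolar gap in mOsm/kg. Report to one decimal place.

60.3 mOsm/kg

Calculated osmolality = 2·Na + glucose + BUN/2.8
= 2·138 + 6.3 + 15/2.8
= 276 + 6.30 + 5.36
= 287.66 mOsm/kg ≈ 287.7 mOsm/kg
Osmolar gap = measured − calculated = 348 − 287.7 = 60.3 mOsm/kg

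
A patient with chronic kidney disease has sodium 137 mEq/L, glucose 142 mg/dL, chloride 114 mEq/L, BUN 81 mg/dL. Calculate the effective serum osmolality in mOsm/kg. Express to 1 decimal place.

Effective osmolality excludes urea (freely permeant across cell membranes):
2·Na + glucose/18
= 2·137 + 142/18
= 274 + 7.89
= 281.89 mOsm/kg

281.9 mOsm/kg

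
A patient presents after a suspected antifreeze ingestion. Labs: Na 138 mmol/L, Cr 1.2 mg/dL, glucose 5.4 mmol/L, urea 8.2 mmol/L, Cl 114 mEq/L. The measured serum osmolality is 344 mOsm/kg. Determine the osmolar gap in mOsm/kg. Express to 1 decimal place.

Calculated osmolality = 2·Na + glucose + urea
= 2·138 + 5.4 + 8.2
= 276 + 5.40 + 8.20
= 289.6 mOsm/kg ≈ 289.6 mOsm/kg
Osmolar gap = measured − calculated = 344 − 289.6 = 54.4 mOsm/kg

54.4 mOsm/kg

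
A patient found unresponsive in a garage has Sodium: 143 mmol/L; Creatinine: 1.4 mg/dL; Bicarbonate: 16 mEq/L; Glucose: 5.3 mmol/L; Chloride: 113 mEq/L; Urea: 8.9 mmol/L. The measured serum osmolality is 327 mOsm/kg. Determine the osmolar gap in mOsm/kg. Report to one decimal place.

Calculated osmolality = 2·Na + glucose + urea
= 2·143 + 5.3 + 8.9
= 286 + 5.30 + 8.90
= 300.2 mOsm/kg ≈ 300.2 mOsm/kg
Osmolar gap = measured − calculated = 327 − 300.2 = 26.8 mOsm/kg

26.8 mOsm/kg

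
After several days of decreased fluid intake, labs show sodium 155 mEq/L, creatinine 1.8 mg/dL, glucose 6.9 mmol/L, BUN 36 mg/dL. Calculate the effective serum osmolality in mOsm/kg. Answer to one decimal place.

316.9 mOsm/kg

Effective osmolality excludes urea (freely permeant across cell membranes):
2·Na + glucose
= 2·155 + 6.9
= 310 + 6.9
= 316.9 mOsm/kg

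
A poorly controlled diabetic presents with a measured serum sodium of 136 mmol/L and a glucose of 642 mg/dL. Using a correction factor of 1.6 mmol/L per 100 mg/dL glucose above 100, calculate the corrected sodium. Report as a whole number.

Corrected Na = measured Na + 1.6 · (glucose − 100)/100
= 136 + 1.6 · (642 − 100)/100
= 136 + 8.7
= 144.7 mmol/L

145 mmol/L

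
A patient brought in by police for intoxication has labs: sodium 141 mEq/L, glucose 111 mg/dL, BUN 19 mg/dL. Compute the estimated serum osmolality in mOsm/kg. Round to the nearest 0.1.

Calculated osmolality = 2·Na + glucose/18 + BUN/2.8
= 2·141 + 111/18 + 19/2.8
= 282 + 6.17 + 6.79
= 294.96 mOsm/kg

295.0 mOsm/kg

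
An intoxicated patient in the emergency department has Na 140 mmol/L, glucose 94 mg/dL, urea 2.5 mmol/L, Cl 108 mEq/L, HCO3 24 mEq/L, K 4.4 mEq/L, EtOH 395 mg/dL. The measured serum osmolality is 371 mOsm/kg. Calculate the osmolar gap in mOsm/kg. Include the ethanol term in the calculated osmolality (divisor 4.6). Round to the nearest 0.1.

-2.6 mOsm/kg

Calculated osmolality = 2·Na + glucose/18 + urea + ethanol/4.6
= 2·140 + 94/18 + 2.5 + 395/4.6
= 280 + 5.22 + 2.50 + 85.87
= 373.59 mOsm/kg ≈ 373.6 mOsm/kg
Osmolar gap = measured − calculated = 371 − 373.6 = -2.6 mOsm/kg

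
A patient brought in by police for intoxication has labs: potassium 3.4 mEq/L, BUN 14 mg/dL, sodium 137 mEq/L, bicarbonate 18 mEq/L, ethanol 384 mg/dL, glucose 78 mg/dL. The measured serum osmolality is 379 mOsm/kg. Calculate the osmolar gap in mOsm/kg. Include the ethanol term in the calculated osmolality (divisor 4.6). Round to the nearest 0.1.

Calculated osmolality = 2·Na + glucose/18 + BUN/2.8 + ethanol/4.6
= 2·137 + 78/18 + 14/2.8 + 384/4.6
= 274 + 4.33 + 5 + 83.48
= 366.81 mOsm/kg ≈ 366.8 mOsm/kg
Osmolar gap = measured − calculated = 379 − 366.8 = 12.2 mOsm/kg

12.2 mOsm/kg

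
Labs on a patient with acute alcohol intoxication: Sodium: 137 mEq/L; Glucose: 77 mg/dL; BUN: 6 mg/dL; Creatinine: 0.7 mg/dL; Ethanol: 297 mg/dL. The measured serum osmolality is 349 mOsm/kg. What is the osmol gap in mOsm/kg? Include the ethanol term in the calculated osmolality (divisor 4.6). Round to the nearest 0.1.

4.0 mOsm/kg

Calculated osmolality = 2·Na + glucose/18 + BUN/2.8 + ethanol/4.6
= 2·137 + 77/18 + 6/2.8 + 297/4.6
= 274 + 4.28 + 2.14 + 64.57
= 344.99 mOsm/kg ≈ 345.0 mOsm/kg
Osmolar gap = measured − calculated = 349 − 345.0 = 4.0 mOsm/kg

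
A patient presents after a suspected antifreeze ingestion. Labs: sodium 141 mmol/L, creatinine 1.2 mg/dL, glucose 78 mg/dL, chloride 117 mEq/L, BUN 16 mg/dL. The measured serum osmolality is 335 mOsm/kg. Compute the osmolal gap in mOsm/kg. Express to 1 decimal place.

Calculated osmolality = 2·Na + glucose/18 + BUN/2.8
= 2·141 + 78/18 + 16/2.8
= 282 + 4.33 + 5.71
= 292.04 mOsm/kg ≈ 292.0 mOsm/kg
Osmolar gap = measured − calculated = 335 − 292.0 = 43.0 mOsm/kg

43.0 mOsm/kg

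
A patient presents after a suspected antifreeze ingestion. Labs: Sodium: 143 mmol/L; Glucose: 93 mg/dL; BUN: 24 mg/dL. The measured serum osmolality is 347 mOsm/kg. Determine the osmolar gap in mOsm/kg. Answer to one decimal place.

47.3 mOsm/kg

Calculated osmolality = 2·Na + glucose/18 + BUN/2.8
= 2·143 + 93/18 + 24/2.8
= 286 + 5.17 + 8.57
= 299.74 mOsm/kg ≈ 299.7 mOsm/kg
Osmolar gap = measured − calculated = 347 − 299.7 = 47.3 mOsm/kg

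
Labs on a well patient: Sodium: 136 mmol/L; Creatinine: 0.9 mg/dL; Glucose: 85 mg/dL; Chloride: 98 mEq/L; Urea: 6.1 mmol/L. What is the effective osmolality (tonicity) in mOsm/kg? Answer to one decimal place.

Effective osmolality excludes urea (freely permeant across cell membranes):
2·Na + glucose/18
= 2·136 + 85/18
= 272 + 4.72
= 276.72 mOsm/kg

276.7 mOsm/kg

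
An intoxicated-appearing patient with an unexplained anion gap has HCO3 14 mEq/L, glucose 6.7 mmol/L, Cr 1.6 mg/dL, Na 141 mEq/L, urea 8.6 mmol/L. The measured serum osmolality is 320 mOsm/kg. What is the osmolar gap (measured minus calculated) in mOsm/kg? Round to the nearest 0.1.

22.7 mOsm/kg

Calculated osmolality = 2·Na + glucose + urea
= 2·141 + 6.7 + 8.6
= 282 + 6.70 + 8.60
= 297.3 mOsm/kg ≈ 297.3 mOsm/kg
Osmolar gap = measured − calculated = 320 − 297.3 = 22.7 mOsm/kg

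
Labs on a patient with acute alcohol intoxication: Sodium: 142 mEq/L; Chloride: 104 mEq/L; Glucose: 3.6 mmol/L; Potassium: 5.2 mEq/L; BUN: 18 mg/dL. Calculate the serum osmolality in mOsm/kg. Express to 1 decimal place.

294.0 mOsm/kg

Calculated osmolality = 2·Na + glucose + BUN/2.8
= 2·142 + 3.6 + 18/2.8
= 284 + 3.60 + 6.43
= 294.03 mOsm/kg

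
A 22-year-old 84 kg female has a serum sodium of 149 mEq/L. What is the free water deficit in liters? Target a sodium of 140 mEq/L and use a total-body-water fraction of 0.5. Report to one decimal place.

TBW = 0.5 · 84 = 42 L
Free water deficit = TBW · (Na/140 − 1)
= 42 · (149/140 − 1)
= 42 · 0.0643
= 2.7 L

2.7 L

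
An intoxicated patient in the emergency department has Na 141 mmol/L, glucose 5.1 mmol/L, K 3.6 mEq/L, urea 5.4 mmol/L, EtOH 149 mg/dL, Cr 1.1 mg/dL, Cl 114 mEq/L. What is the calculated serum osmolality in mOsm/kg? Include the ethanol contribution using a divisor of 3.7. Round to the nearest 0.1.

Calculated osmolality = 2·Na + glucose + urea + ethanol/3.7
= 2·141 + 5.1 + 5.4 + 149/3.7
= 282 + 5.10 + 5.40 + 40.27
= 332.77 mOsm/kg

332.8 mOsm/kg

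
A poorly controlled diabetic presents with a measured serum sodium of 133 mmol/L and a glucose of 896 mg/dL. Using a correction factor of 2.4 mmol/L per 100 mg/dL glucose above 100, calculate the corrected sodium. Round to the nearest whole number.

Corrected Na = measured Na + 2.4 · (glucose − 100)/100
= 133 + 2.4 · (896 − 100)/100
= 133 + 19.1
= 152.1 mmol/L

152 mmol/L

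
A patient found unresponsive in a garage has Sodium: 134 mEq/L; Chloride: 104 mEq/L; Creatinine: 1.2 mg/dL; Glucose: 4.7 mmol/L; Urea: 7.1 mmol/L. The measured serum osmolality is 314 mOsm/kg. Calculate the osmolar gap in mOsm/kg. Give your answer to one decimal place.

34.2 mOsm/kg

Calculated osmolality = 2·Na + glucose + urea
= 2·134 + 4.7 + 7.1
= 268 + 4.70 + 7.10
= 279.8 mOsm/kg ≈ 279.8 mOsm/kg
Osmolar gap = measured − calculated = 314 − 279.8 = 34.2 mOsm/kg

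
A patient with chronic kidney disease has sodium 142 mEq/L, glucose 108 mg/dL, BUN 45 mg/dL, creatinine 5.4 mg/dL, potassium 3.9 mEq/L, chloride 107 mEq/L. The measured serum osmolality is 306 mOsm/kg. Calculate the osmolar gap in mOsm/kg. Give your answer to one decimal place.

Calculated osmolality = 2·Na + glucose/18 + BUN/2.8
= 2·142 + 108/18 + 45/2.8
= 284 + 6 + 16.07
= 306.07 mOsm/kg ≈ 306.1 mOsm/kg
Osmolar gap = measured − calculated = 306 − 306.1 = -0.1 mOsm/kg

-0.1 mOsm/kg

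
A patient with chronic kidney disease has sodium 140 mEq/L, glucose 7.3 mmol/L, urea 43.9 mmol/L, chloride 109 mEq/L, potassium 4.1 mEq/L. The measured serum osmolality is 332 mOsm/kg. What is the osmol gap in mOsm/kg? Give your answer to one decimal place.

0.8 mOsm/kg

Calculated osmolality = 2·Na + glucose + urea
= 2·140 + 7.3 + 43.9
= 280 + 7.30 + 43.90
= 331.2 mOsm/kg ≈ 331.2 mOsm/kg
Osmolar gap = measured − calculated = 332 − 331.2 = 0.8 mOsm/kg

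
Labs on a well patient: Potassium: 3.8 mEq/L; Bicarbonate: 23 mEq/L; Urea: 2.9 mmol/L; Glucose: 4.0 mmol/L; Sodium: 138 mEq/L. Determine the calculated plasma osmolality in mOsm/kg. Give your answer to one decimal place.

Calculated osmolality = 2·Na + glucose + urea
= 2·138 + 4 + 2.9
= 276 + 4 + 2.90
= 282.9 mOsm/kg

282.9 mOsm/kg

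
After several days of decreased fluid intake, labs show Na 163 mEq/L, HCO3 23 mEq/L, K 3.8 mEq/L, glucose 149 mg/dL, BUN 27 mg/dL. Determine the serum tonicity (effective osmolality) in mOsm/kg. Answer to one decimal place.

334.3 mOsm/kg

Effective osmolality excludes urea (freely permeant across cell membranes):
2·Na + glucose/18
= 2·163 + 149/18
= 326 + 8.28
= 334.28 mOsm/kg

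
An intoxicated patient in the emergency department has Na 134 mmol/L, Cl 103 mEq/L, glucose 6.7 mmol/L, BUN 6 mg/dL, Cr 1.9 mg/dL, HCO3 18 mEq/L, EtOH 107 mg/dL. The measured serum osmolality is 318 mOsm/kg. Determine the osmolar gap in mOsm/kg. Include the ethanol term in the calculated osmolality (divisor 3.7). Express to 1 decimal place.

12.2 mOsm/kg

Calculated osmolality = 2·Na + glucose + BUN/2.8 + ethanol/3.7
= 2·134 + 6.7 + 6/2.8 + 107/3.7
= 268 + 6.70 + 2.14 + 28.92
= 305.76 mOsm/kg ≈ 305.8 mOsm/kg
Osmolar gap = measured − calculated = 318 − 305.8 = 12.2 mOsm/kg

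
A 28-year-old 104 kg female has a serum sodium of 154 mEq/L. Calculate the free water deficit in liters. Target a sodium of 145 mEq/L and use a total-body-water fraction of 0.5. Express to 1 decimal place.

3.2 L

TBW = 0.5 · 104 = 52 L
Free water deficit = TBW · (Na/145 − 1)
= 52 · (154/145 − 1)
= 52 · 0.0621
= 3.23 L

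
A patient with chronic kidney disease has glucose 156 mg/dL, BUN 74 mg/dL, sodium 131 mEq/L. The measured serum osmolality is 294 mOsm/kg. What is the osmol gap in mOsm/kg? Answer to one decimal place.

Calculated osmolality = 2·Na + glucose/18 + BUN/2.8
= 2·131 + 156/18 + 74/2.8
= 262 + 8.67 + 26.43
= 297.1 mOsm/kg ≈ 297.1 mOsm/kg
Osmolar gap = measured − calculated = 294 − 297.1 = -3.1 mOsm/kg

-3.1 mOsm/kg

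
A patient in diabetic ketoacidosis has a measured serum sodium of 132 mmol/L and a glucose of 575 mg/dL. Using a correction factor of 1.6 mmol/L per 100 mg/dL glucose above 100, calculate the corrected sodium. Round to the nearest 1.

Corrected Na = measured Na + 1.6 · (glucose − 100)/100
= 132 + 1.6 · (575 − 100)/100
= 132 + 7.6
= 139.6 mmol/L

140 mmol/L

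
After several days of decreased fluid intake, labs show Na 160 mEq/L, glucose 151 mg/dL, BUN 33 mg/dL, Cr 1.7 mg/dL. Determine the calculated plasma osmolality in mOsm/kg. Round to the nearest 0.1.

Calculated osmolality = 2·Na + glucose/18 + BUN/2.8
= 2·160 + 151/18 + 33/2.8
= 320 + 8.39 + 11.79
= 340.18 mOsm/kg

340.2 mOsm/kg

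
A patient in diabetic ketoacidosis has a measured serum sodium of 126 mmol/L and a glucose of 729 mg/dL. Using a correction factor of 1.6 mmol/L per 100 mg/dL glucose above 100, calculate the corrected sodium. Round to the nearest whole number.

136 mmol/L

Corrected Na = measured Na + 1.6 · (glucose − 100)/100
= 126 + 1.6 · (729 − 100)/100
= 126 + 10.1
= 136.1 mmol/L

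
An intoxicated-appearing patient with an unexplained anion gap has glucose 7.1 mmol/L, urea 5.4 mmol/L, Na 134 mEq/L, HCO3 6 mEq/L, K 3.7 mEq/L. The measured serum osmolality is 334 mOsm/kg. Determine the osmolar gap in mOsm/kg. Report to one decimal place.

53.5 mOsm/kg

Calculated osmolality = 2·Na + glucose + urea
= 2·134 + 7.1 + 5.4
= 268 + 7.10 + 5.40
= 280.5 mOsm/kg ≈ 280.5 mOsm/kg
Osmolar gap = measured − calculated = 334 − 280.5 = 53.5 mOsm/kg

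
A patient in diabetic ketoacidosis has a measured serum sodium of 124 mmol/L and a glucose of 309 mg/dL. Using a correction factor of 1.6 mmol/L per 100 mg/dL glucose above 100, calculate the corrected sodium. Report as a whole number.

127 mmol/L

Corrected Na = measured Na + 1.6 · (glucose − 100)/100
= 124 + 1.6 · (309 − 100)/100
= 124 + 3.3
= 127.3 mmol/L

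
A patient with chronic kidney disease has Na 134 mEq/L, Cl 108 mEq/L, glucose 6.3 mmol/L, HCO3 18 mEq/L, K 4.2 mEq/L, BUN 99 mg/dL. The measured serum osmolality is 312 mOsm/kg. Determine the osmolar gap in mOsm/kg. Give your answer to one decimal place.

Calculated osmolality = 2·Na + glucose + BUN/2.8
= 2·134 + 6.3 + 99/2.8
= 268 + 6.30 + 35.36
= 309.66 mOsm/kg ≈ 309.7 mOsm/kg
Osmolar gap = measured − calculated = 312 − 309.7 = 2.3 mOsm/kg

2.3 mOsm/kg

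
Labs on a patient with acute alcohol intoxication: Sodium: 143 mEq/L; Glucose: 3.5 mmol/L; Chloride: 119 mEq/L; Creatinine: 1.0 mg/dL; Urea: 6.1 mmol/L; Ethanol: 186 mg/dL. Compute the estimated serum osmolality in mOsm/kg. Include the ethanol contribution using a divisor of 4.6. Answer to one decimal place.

Calculated osmolality = 2·Na + glucose + urea + ethanol/4.6
= 2·143 + 3.5 + 6.1 + 186/4.6
= 286 + 3.50 + 6.10 + 40.43
= 336.03 mOsm/kg

336.0 mOsm/kg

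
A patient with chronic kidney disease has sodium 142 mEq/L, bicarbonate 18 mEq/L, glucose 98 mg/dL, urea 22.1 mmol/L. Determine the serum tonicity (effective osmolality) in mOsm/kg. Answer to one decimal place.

289.4 mOsm/kg

Effective osmolality excludes urea (freely permeant across cell membranes):
2·Na + glucose/18
= 2·142 + 98/18
= 284 + 5.44
= 289.44 mOsm/kg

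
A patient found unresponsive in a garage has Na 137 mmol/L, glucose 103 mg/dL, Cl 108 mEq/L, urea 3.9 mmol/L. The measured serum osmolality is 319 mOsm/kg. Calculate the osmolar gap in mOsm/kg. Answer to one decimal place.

Calculated osmolality = 2·Na + glucose/18 + urea
= 2·137 + 103/18 + 3.9
= 274 + 5.72 + 3.90
= 283.62 mOsm/kg ≈ 283.6 mOsm/kg
Osmolar gap = measured − calculated = 319 − 283.6 = 35.4 mOsm/kg

35.4 mOsm/kg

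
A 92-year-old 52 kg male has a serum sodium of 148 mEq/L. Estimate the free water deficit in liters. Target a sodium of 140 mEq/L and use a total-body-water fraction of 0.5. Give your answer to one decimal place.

TBW = 0.5 · 52 = 26 L
Free water deficit = TBW · (Na/140 − 1)
= 26 · (148/140 − 1)
= 26 · 0.0571
= 1.48 L

1.5 L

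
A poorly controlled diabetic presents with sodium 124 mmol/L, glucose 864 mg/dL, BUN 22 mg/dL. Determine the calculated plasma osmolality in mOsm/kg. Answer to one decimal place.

Calculated osmolality = 2·Na + glucose/18 + BUN/2.8
= 2·124 + 864/18 + 22/2.8
= 248 + 48 + 7.86
= 303.86 mOsm/kg

303.9 mOsm/kg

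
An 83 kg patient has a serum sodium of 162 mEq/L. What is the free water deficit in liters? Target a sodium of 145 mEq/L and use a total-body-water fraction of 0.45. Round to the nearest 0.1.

TBW = 0.45 · 83 = 37.35 L
Free water deficit = TBW · (Na/145 − 1)
= 37.35 · (162/145 − 1)
= 37.35 · 0.1172
= 4.38 L

4.4 L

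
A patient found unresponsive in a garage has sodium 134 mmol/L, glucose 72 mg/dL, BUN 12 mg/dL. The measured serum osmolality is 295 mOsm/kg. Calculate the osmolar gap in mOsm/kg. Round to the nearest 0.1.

Calculated osmolality = 2·Na + glucose/18 + BUN/2.8
= 2·134 + 72/18 + 12/2.8
= 268 + 4 + 4.29
= 276.29 mOsm/kg ≈ 276.3 mOsm/kg
Osmolar gap = measured − calculated = 295 − 276.3 = 18.7 mOsm/kg

18.7 mOsm/kg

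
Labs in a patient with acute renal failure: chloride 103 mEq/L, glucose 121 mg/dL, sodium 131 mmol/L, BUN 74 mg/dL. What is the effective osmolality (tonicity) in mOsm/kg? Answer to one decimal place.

268.7 mOsm/kg

Effective osmolality excludes urea (freely permeant across cell membranes):
2·Na + glucose/18
= 2·131 + 121/18
= 262 + 6.72
= 268.72 mOsm/kg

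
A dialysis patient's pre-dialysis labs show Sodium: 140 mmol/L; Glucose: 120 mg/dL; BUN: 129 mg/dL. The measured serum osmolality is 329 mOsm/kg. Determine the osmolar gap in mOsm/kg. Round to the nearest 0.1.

-3.7 mOsm/kg

Calculated osmolality = 2·Na + glucose/18 + BUN/2.8
= 2·140 + 120/18 + 129/2.8
= 280 + 6.67 + 46.07
= 332.74 mOsm/kg ≈ 332.7 mOsm/kg
Osmolar gap = measured − calculated = 329 − 332.7 = -3.7 mOsm/kg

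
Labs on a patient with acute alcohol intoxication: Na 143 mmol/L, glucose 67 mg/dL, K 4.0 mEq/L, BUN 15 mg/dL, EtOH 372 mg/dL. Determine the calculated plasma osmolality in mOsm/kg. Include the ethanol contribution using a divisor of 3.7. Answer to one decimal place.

395.6 mOsm/kg

Calculated osmolality = 2·Na + glucose/18 + BUN/2.8 + ethanol/3.7
= 2·143 + 67/18 + 15/2.8 + 372/3.7
= 286 + 3.72 + 5.36 + 100.54
= 395.62 mOsm/kg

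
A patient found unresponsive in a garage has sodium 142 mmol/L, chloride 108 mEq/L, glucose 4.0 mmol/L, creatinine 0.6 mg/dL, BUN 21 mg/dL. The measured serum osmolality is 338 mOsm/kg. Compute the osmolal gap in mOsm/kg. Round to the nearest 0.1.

Calculated osmolality = 2·Na + glucose + BUN/2.8
= 2·142 + 4 + 21/2.8
= 284 + 4 + 7.50
= 295.5 mOsm/kg ≈ 295.5 mOsm/kg
Osmolar gap = measured − calculated = 338 − 295.5 = 42.5 mOsm/kg

42.5 mOsm/kg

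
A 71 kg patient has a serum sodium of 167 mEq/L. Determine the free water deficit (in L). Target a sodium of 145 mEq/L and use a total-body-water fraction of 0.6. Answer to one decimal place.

6.5 L

TBW = 0.6 · 71 = 42.6 L
Free water deficit = TBW · (Na/145 − 1)
= 42.6 · (167/145 − 1)
= 42.6 · 0.1517
= 6.46 L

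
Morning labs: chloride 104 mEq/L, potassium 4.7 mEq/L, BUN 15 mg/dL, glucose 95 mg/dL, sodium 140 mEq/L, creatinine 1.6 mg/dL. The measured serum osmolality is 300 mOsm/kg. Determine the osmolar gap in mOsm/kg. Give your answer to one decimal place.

9.4 mOsm/kg

Calculated osmolality = 2·Na + glucose/18 + BUN/2.8
= 2·140 + 95/18 + 15/2.8
= 280 + 5.28 + 5.36
= 290.64 mOsm/kg ≈ 290.6 mOsm/kg
Osmolar gap = measured − calculated = 300 − 290.6 = 9.4 mOsm/kg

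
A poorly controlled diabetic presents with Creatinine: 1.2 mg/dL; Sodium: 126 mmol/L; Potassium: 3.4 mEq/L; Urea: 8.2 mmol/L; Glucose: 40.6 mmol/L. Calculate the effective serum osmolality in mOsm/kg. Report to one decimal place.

Effective osmolality excludes urea (freely permeant across cell membranes):
2·Na + glucose
= 2·126 + 40.6
= 252 + 40.6
= 292.6 mOsm/kg

292.6 mOsm/kg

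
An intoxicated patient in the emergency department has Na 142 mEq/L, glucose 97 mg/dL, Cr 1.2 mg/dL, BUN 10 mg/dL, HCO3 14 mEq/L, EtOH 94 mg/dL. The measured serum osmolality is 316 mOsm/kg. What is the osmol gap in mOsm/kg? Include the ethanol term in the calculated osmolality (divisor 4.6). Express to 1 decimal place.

2.6 mOsm/kg

Calculated osmolality = 2·Na + glucose/18 + BUN/2.8 + ethanol/4.6
= 2·142 + 97/18 + 10/2.8 + 94/4.6
= 284 + 5.39 + 3.57 + 20.43
= 313.39 mOsm/kg ≈ 313.4 mOsm/kg
Osmolar gap = measured − calculated = 316 − 313.4 = 2.6 mOsm/kg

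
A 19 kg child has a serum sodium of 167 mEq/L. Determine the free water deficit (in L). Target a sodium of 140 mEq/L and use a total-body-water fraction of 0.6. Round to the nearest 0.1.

TBW = 0.6 · 19 = 11.4 L
Free water deficit = TBW · (Na/140 − 1)
= 11.4 · (167/140 − 1)
= 11.4 · 0.1929
= 2.2 L

2.2 L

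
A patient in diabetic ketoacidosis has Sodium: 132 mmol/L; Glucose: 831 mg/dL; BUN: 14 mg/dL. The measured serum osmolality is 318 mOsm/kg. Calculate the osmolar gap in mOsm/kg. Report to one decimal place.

2.8 mOsm/kg

Calculated osmolality = 2·Na + glucose/18 + BUN/2.8
= 2·132 + 831/18 + 14/2.8
= 264 + 46.17 + 5
= 315.17 mOsm/kg ≈ 315.2 mOsm/kg
Osmolar gap = measured − calculated = 318 − 315.2 = 2.8 mOsm/kg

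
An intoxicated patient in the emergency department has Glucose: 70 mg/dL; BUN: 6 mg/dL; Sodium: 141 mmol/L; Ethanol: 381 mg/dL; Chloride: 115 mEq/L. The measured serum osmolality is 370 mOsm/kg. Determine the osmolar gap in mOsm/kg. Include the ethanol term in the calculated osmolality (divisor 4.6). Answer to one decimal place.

-0.9 mOsm/kg

Calculated osmolality = 2·Na + glucose/18 + BUN/2.8 + ethanol/4.6
= 2·141 + 70/18 + 6/2.8 + 381/4.6
= 282 + 3.89 + 2.14 + 82.83
= 370.86 mOsm/kg ≈ 370.9 mOsm/kg
Osmolar gap = measured − calculated = 370 − 370.9 = -0.9 mOsm/kg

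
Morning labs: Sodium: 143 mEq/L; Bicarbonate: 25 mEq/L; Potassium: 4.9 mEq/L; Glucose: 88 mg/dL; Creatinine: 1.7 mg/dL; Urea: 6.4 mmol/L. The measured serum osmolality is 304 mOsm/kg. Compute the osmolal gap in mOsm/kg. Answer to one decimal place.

Calculated osmolality = 2·Na + glucose/18 + urea
= 2·143 + 88/18 + 6.4
= 286 + 4.89 + 6.40
= 297.29 mOsm/kg ≈ 297.3 mOsm/kg
Osmolar gap = measured − calculated = 304 − 297.3 = 6.7 mOsm/kg

6.7 mOsm/kg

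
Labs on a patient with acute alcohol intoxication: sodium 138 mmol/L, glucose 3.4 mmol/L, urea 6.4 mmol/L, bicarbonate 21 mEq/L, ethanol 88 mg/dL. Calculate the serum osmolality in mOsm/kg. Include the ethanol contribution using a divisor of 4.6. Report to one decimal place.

304.9 mOsm/kg

Calculated osmolality = 2·Na + glucose + urea + ethanol/4.6
= 2·138 + 3.4 + 6.4 + 88/4.6
= 276 + 3.40 + 6.40 + 19.13
= 304.93 mOsm/kg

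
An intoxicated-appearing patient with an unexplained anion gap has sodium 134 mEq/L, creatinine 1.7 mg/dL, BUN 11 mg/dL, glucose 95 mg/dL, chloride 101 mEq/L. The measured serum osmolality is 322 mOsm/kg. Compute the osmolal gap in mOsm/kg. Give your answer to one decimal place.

Calculated osmolality = 2·Na + glucose/18 + BUN/2.8
= 2·134 + 95/18 + 11/2.8
= 268 + 5.28 + 3.93
= 277.21 mOsm/kg ≈ 277.2 mOsm/kg
Osmolar gap = measured − calculated = 322 − 277.2 = 44.8 mOsm/kg

44.8 mOsm/kg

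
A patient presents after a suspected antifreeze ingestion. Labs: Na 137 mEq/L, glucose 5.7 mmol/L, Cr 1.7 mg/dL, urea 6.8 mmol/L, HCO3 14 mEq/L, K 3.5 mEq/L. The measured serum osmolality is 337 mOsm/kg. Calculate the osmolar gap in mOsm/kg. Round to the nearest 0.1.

50.5 mOsm/kg

Calculated osmolality = 2·Na + glucose + urea
= 2·137 + 5.7 + 6.8
= 274 + 5.70 + 6.80
= 286.5 mOsm/kg ≈ 286.5 mOsm/kg
Osmolar gap = measured − calculated = 337 − 286.5 = 50.5 mOsm/kg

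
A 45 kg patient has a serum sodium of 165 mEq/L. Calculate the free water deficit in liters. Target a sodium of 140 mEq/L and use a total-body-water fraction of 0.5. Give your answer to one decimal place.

4.0 L

TBW = 0.5 · 45 = 22.5 L
Free water deficit = TBW · (Na/140 − 1)
= 22.5 · (165/140 − 1)
= 22.5 · 0.1786
= 4.02 L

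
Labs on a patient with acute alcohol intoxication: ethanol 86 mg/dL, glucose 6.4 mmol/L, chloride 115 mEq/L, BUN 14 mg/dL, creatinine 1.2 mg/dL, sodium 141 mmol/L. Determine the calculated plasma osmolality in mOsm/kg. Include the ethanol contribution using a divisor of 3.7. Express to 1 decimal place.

Calculated osmolality = 2·Na + glucose + BUN/2.8 + ethanol/3.7
= 2·141 + 6.4 + 14/2.8 + 86/3.7
= 282 + 6.40 + 5 + 23.24
= 316.64 mOsm/kg

316.6 mOsm/kg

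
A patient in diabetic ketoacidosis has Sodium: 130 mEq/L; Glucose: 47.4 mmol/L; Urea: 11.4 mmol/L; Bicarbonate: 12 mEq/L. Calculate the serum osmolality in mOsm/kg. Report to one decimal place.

318.8 mOsm/kg

Calculated osmolality = 2·Na + glucose + urea
= 2·130 + 47.4 + 11.4
= 260 + 47.40 + 11.40
= 318.8 mOsm/kg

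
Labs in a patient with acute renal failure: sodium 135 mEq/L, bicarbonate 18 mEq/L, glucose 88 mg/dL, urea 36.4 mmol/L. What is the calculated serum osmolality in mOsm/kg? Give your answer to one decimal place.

311.3 mOsm/kg

Calculated osmolality = 2·Na + glucose/18 + urea
= 2·135 + 88/18 + 36.4
= 270 + 4.89 + 36.40
= 311.29 mOsm/kg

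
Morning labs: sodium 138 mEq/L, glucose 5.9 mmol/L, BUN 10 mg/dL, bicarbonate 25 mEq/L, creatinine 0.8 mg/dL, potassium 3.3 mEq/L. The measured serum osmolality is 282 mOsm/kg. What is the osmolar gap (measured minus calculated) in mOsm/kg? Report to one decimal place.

-3.5 mOsm/kg

Calculated osmolality = 2·Na + glucose + BUN/2.8
= 2·138 + 5.9 + 10/2.8
= 276 + 5.90 + 3.57
= 285.47 mOsm/kg ≈ 285.5 mOsm/kg
Osmolar gap = measured − calculated = 282 − 285.5 = -3.5 mOsm/kg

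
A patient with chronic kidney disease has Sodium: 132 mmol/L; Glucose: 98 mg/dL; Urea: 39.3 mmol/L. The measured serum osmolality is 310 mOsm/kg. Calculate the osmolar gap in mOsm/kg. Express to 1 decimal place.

Calculated osmolality = 2·Na + glucose/18 + urea
= 2·132 + 98/18 + 39.3
= 264 + 5.44 + 39.30
= 308.74 mOsm/kg ≈ 308.7 mOsm/kg
Osmolar gap = measured − calculated = 310 − 308.7 = 1.3 mOsm/kg

1.3 mOsm/kg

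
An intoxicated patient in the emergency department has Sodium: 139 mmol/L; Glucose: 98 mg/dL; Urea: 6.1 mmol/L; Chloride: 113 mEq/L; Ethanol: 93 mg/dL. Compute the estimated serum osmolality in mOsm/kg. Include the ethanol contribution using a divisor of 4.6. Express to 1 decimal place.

Calculated osmolality = 2·Na + glucose/18 + urea + ethanol/4.6
= 2·139 + 98/18 + 6.1 + 93/4.6
= 278 + 5.44 + 6.10 + 20.22
= 309.76 mOsm/kg

309.8 mOsm/kg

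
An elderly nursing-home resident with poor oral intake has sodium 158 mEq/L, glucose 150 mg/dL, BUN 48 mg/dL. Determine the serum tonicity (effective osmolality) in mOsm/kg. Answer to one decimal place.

Effective osmolality excludes urea (freely permeant across cell membranes):
2·Na + glucose/18
= 2·158 + 150/18
= 316 + 8.33
= 324.33 mOsm/kg

324.3 mOsm/kg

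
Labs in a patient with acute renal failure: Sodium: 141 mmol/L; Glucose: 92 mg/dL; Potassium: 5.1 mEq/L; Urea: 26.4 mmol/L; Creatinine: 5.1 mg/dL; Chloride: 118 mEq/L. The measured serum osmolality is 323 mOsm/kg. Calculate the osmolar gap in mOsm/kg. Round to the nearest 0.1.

9.5 mOsm/kg

Calculated osmolality = 2·Na + glucose/18 + urea
= 2·141 + 92/18 + 26.4
= 282 + 5.11 + 26.40
= 313.51 mOsm/kg ≈ 313.5 mOsm/kg
Osmolar gap = measured − calculated = 323 − 313.5 = 9.5 mOsm/kg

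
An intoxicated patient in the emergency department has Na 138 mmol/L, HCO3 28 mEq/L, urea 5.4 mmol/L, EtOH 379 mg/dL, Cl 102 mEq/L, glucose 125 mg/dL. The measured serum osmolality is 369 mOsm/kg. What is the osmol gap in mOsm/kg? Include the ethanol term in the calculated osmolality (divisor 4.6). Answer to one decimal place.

Calculated osmolality = 2·Na + glucose/18 + urea + ethanol/4.6
= 2·138 + 125/18 + 5.4 + 379/4.6
= 276 + 6.94 + 5.40 + 82.39
= 370.73 mOsm/kg ≈ 370.7 mOsm/kg
Osmolar gap = measured − calculated = 369 − 370.7 = -1.7 mOsm/kg

-1.7 mOsm/kg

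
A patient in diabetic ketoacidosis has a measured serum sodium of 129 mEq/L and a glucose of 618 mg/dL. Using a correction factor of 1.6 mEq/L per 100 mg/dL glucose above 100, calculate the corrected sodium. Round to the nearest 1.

Corrected Na = measured Na + 1.6 · (glucose − 100)/100
= 129 + 1.6 · (618 − 100)/100
= 129 + 8.3
= 137.3 mEq/L

137 mEq/L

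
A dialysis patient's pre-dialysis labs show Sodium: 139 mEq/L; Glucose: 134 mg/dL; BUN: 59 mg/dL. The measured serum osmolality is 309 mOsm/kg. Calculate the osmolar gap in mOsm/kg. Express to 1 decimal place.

2.5 mOsm/kg

Calculated osmolality = 2·Na + glucose/18 + BUN/2.8
= 2·139 + 134/18 + 59/2.8
= 278 + 7.44 + 21.07
= 306.51 mOsm/kg ≈ 306.5 mOsm/kg
Osmolar gap = measured − calculated = 309 − 306.5 = 2.5 mOsm/kg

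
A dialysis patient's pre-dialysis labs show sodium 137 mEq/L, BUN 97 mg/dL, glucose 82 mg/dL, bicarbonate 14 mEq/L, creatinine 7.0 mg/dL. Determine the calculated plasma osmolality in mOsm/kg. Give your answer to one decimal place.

Calculated osmolality = 2·Na + glucose/18 + BUN/2.8
= 2·137 + 82/18 + 97/2.8
= 274 + 4.56 + 34.64
= 313.2 mOsm/kg

313.2 mOsm/kg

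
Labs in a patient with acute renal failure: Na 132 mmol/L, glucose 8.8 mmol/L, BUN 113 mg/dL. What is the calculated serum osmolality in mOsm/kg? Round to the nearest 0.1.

Calculated osmolality = 2·Na + glucose + BUN/2.8
= 2·132 + 8.8 + 113/2.8
= 264 + 8.80 + 40.36
= 313.16 mOsm/kg

313.2 mOsm/kg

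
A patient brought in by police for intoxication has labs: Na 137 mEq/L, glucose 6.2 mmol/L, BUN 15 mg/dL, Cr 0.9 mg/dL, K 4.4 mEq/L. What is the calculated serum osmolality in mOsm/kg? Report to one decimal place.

285.6 mOsm/kg

Calculated osmolality = 2·Na + glucose + BUN/2.8
= 2·137 + 6.2 + 15/2.8
= 274 + 6.20 + 5.36
= 285.56 mOsm/kg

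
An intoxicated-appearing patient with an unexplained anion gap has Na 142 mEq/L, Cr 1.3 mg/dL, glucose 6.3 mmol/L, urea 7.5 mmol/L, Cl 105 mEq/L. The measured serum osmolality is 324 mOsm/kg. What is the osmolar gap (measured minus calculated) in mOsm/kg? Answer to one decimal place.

Calculated osmolality = 2·Na + glucose + urea
= 2·142 + 6.3 + 7.5
= 284 + 6.30 + 7.50
= 297.8 mOsm/kg ≈ 297.8 mOsm/kg
Osmolar gap = measured − calculated = 324 − 297.8 = 26.2 mOsm/kg

26.2 mOsm/kg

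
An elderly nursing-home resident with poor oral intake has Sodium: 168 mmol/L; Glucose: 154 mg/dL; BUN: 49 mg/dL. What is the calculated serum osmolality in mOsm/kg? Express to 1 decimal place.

362.1 mOsm/kg

Calculated osmolality = 2·Na + glucose/18 + BUN/2.8
= 2·168 + 154/18 + 49/2.8
= 336 + 8.56 + 17.50
= 362.06 mOsm/kg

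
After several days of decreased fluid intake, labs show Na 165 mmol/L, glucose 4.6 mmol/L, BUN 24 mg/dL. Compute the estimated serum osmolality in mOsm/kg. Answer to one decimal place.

343.2 mOsm/kg

Calculated osmolality = 2·Na + glucose + BUN/2.8
= 2·165 + 4.6 + 24/2.8
= 330 + 4.60 + 8.57
= 343.17 mOsm/kg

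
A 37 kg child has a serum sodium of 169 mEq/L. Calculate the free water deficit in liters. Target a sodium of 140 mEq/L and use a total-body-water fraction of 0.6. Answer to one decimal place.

TBW = 0.6 · 37 = 22.2 L
Free water deficit = TBW · (Na/140 − 1)
= 22.2 · (169/140 − 1)
= 22.2 · 0.2071
= 4.6 L

4.6 L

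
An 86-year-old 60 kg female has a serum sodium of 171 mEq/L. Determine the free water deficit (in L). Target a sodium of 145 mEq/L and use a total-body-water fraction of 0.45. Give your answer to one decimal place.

4.8 L

TBW = 0.45 · 60 = 27 L
Free water deficit = TBW · (Na/145 − 1)
= 27 · (171/145 − 1)
= 27 · 0.1793
= 4.84 L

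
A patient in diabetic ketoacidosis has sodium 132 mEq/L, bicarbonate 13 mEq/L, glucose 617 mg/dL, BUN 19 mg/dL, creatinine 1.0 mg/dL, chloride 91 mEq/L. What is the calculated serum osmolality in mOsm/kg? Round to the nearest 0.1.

Calculated osmolality = 2·Na + glucose/18 + BUN/2.8
= 2·132 + 617/18 + 19/2.8
= 264 + 34.28 + 6.79
= 305.07 mOsm/kg

305.1 mOsm/kg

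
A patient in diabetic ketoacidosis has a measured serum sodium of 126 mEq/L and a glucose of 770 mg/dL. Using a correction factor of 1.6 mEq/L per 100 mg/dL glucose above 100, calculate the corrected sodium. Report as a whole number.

Corrected Na = measured Na + 1.6 · (glucose − 100)/100
= 126 + 1.6 · (770 − 100)/100
= 126 + 10.7
= 136.7 mEq/L

137 mEq/L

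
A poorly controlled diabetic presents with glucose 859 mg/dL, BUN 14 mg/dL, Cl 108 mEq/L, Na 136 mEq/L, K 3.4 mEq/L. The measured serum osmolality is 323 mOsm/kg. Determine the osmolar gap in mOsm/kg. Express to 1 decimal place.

-1.7 mOsm/kg

Calculated osmolality = 2·Na + glucose/18 + BUN/2.8
= 2·136 + 859/18 + 14/2.8
= 272 + 47.72 + 5
= 324.72 mOsm/kg ≈ 324.7 mOsm/kg
Osmolar gap = measured − calculated = 323 − 324.7 = -1.7 mOsm/kg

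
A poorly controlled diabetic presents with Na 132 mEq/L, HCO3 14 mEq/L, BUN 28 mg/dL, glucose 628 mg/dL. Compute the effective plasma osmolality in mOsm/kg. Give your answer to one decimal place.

Effective osmolality excludes urea (freely permeant across cell membranes):
2·Na + glucose/18
= 2·132 + 628/18
= 264 + 34.89
= 298.89 mOsm/kg

298.9 mOsm/kg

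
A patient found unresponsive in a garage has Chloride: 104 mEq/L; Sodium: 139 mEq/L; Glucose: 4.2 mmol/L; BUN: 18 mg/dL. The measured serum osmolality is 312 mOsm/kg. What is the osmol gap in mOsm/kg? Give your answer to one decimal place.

23.4 mOsm/kg

Calculated osmolality = 2·Na + glucose + BUN/2.8
= 2·139 + 4.2 + 18/2.8
= 278 + 4.20 + 6.43
= 288.63 mOsm/kg ≈ 288.6 mOsm/kg
Osmolar gap = measured − calculated = 312 − 288.6 = 23.4 mOsm/kg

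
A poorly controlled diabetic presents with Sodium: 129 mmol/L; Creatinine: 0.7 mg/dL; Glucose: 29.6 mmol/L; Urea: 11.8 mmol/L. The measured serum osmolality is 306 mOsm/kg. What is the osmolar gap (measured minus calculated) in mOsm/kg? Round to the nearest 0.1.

Calculated osmolality = 2·Na + glucose + urea
= 2·129 + 29.6 + 11.8
= 258 + 29.60 + 11.80
= 299.4 mOsm/kg ≈ 299.4 mOsm/kg
Osmolar gap = measured − calculated = 306 − 299.4 = 6.6 mOsm/kg

6.6 mOsm/kg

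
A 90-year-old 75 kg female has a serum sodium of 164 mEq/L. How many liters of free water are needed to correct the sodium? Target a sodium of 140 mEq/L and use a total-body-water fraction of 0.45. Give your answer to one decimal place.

5.8 L

TBW = 0.45 · 75 = 33.75 L
Free water deficit = TBW · (Na/140 − 1)
= 33.75 · (164/140 − 1)
= 33.75 · 0.1714
= 5.78 L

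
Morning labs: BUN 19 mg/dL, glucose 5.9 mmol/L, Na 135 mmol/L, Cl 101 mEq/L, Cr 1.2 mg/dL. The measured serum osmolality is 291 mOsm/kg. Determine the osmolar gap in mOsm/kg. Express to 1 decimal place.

Calculated osmolality = 2·Na + glucose + BUN/2.8
= 2·135 + 5.9 + 19/2.8
= 270 + 5.90 + 6.79
= 282.69 mOsm/kg ≈ 282.7 mOsm/kg
Osmolar gap = measured − calculated = 291 − 282.7 = 8.3 mOsm/kg

8.3 mOsm/kg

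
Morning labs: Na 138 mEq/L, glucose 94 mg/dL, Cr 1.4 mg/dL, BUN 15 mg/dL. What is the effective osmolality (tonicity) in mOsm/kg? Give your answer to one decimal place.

Effective osmolality excludes urea (freely permeant across cell membranes):
2·Na + glucose/18
= 2·138 + 94/18
= 276 + 5.22
= 281.22 mOsm/kg

281.2 mOsm/kg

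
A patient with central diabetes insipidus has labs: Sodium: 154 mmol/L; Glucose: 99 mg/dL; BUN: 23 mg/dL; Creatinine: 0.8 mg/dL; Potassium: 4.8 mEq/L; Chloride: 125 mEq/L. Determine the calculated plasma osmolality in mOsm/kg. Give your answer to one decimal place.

321.7 mOsm/kg

Calculated osmolality = 2·Na + glucose/18 + BUN/2.8
= 2·154 + 99/18 + 23/2.8
= 308 + 5.50 + 8.21
= 321.71 mOsm/kg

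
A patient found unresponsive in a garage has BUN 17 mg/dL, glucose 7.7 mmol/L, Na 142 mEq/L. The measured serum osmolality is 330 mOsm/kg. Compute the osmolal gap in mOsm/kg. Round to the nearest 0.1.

Calculated osmolality = 2·Na + glucose + BUN/2.8
= 2·142 + 7.7 + 17/2.8
= 284 + 7.70 + 6.07
= 297.77 mOsm/kg ≈ 297.8 mOsm/kg
Osmolar gap = measured − calculated = 330 − 297.8 = 32.2 mOsm/kg

32.2 mOsm/kg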